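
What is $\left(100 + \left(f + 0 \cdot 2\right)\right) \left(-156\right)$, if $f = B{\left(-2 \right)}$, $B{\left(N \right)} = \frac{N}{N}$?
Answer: $-15756$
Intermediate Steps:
$B{\left(N \right)} = 1$
$f = 1$
$\left(100 + \left(f + 0 \cdot 2\right)\right) \left(-156\right) = \left(100 + \left(1 + 0 \cdot 2\right)\right) \left(-156\right) = \left(100 + \left(1 + 0\right)\right) \left(-156\right) = \left(100 + 1\right) \left(-156\right) = 101 \left(-156\right) = -15756$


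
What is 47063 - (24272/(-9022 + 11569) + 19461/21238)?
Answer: 2545222556815/54093186 ≈ 47053.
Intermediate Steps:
47063 - (24272/(-9022 + 11569) + 19461/21238) = 47063 - (24272/2547 + 19461*(1/21238)) = 47063 - (24272*(1/2547) + 19461/21238) = 47063 - (24272/2547 + 19461/21238) = 47063 - 1*565055903/54093186 = 47063 - 565055903/54093186 = 2545222556815/54093186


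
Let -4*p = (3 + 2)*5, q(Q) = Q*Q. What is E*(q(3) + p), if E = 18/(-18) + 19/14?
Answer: 55/56 ≈ 0.98214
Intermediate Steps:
q(Q) = Q**2
E = 5/14 (E = 18*(-1/18) + 19*(1/14) = -1 + 19/14 = 5/14 ≈ 0.35714)
p = -25/4 (p = -(3 + 2)*5/4 = -5*5/4 = -1/4*25 = -25/4 ≈ -6.2500)
E*(q(3) + p) = 5*(3**2 - 25/4)/14 = 5*(9 - 25/4)/14 = (5/14)*(11/4) = 55/56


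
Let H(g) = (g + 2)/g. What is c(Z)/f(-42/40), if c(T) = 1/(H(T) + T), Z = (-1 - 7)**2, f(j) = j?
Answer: -640/43701 ≈ -0.014645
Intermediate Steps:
H(g) = (2 + g)/g
Z = 64 (Z = (-8)**2 = 64)
c(T) = 1/(T + (2 + T)/T) (c(T) = 1/((2 + T)/T + T) = 1/(T + (2 + T)/T))
c(Z)/f(-42/40) = (64/(2 + 64 + 64**2))/((-42/40)) = (64/(2 + 64 + 4096))/((-42*1/40)) = (64/4162)/(-21/20) = (64*(1/4162))*(-20/21) = (32/2081)*(-20/21) = -640/43701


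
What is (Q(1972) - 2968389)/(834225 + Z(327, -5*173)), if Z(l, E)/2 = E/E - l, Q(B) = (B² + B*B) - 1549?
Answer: 4807630/833573 ≈ 5.7675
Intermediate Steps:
Q(B) = -1549 + 2*B² (Q(B) = (B² + B²) - 1549 = 2*B² - 1549 = -1549 + 2*B²)
Z(l, E) = 2 - 2*l (Z(l, E) = 2*(E/E - l) = 2*(1 - l) = 2 - 2*l)
(Q(1972) - 2968389)/(834225 + Z(327, -5*173)) = ((-1549 + 2*1972²) - 2968389)/(834225 + (2 - 2*327)) = ((-1549 + 2*3888784) - 2968389)/(834225 + (2 - 654)) = ((-1549 + 7777568) - 2968389)/(834225 - 652) = (7776019 - 2968389)/833573 = 4807630*(1/833573) = 4807630/833573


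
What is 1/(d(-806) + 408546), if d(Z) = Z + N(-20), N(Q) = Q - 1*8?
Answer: 1/407712 ≈ 2.4527e-6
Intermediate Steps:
N(Q) = -8 + Q (N(Q) = Q - 8 = -8 + Q)
d(Z) = -28 + Z (d(Z) = Z + (-8 - 20) = Z - 28 = -28 + Z)
1/(d(-806) + 408546) = 1/((-28 - 806) + 408546) = 1/(-834 + 408546) = 1/407712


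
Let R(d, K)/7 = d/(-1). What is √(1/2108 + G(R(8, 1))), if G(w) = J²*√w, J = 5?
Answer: √(527 + 55545800*I*√14)/1054 ≈ 9.6717 + 9.6717*I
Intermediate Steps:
R(d, K) = -7*d (R(d, K) = 7*(d/(-1)) = 7*(d*(-1)) = 7*(-d) = -7*d)
G(w) = 25*√w (G(w) = 5²*√w = 25*√w)
√(1/2108 + G(R(8, 1))) = √(1/2108 + 25*√(-7*8)) = √(1/2108 + 25*√(-56)) = √(1/2108 + 25*(2*I*√14)) = √(1/2108 + 50*I*√14)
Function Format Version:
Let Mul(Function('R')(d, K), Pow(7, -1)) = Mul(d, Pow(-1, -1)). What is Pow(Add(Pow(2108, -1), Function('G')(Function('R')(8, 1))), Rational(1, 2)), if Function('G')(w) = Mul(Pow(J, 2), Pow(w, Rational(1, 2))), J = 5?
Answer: Mul(Rational(1, 1054), Pow(Add(527, Mul(55545800, I, Pow(14, Rational(1, 2)))), Rational(1, 2))) ≈ Add(9.6717, Mul(9.6717, I))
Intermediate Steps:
Function('R')(d, K) = Mul(-7, d) (Function('R')(d, K) = Mul(7, Mul(d, Pow(-1, -1))) = Mul(7, Mul(d, -1)) = Mul(7, Mul(-1, d)) = Mul(-7, d))
Function('G')(w) = Mul(25, Pow(w, Rational(1, 2))) (Function('G')(w) = Mul(Pow(5, 2), Pow(w, Rational(1, 2))) = Mul(25, Pow(w, Rational(1, 2))))
Pow(Add(Pow(2108, -1), Function('G')(Function('R')(8, 1))), Rational(1, 2)) = Pow(Add(Pow(2108, -1), Mul(25, Pow(Mul(-7, 8), Rational(1, 2)))), Rational(1, 2)) = Pow(Add(Rational(1, 2108), Mul(25, Pow(-56, Rational(1, 2)))), Rational(1, 2)) = Pow(Add(Rational(1, 2108), Mul(25, Mul(2, I, Pow(14, Rational(1, 2))))), Rational(1, 2)) = Pow(Add(Rational(1, 2108), Mul(50, I, Pow(14, Rational(1, 2)))), Rational(1, 2))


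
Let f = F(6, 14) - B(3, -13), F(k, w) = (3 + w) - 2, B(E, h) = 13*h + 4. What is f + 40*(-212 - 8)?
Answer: -8620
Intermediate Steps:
B(E, h) = 4 + 13*h
F(k, w) = 1 + w
f = 180 (f = (1 + 14) - (4 + 13*(-13)) = 15 - (4 - 169) = 15 - 1*(-165) = 15 + 165 = 180)
f + 40*(-212 - 8) = 180 + 40*(-212 - 8) = 180 + 40*(-220) = 180 - 8800 = -8620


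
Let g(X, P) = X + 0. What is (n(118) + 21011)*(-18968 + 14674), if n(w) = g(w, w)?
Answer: -90727926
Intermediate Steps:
g(X, P) = X
n(w) = w
(n(118) + 21011)*(-18968 + 14674) = (118 + 21011)*(-18968 + 14674) = 21129*(-4294) = -90727926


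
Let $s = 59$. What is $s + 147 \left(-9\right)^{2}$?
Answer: $11966$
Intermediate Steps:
$s + 147 \left(-9\right)^{2} = 59 + 147 \left(-9\right)^{2} = 59 + 147 \cdot 81 = 59 + 11907 = 11966$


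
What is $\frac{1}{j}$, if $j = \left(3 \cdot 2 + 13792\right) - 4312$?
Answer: $\frac{1}{9486} \approx 0.00010542$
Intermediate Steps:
$j = 9486$ ($j = \left(6 + 13792\right) - 4312 = 13798 - 4312 = 9486$)
$\frac{1}{j} = \frac{1}{9486}$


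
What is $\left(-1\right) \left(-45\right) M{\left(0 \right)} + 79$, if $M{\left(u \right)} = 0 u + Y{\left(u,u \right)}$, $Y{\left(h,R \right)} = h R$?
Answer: $79$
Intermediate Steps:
$Y{\left(h,R \right)} = R h$
$M{\left(u \right)} = u^{2}$ ($M{\left(u \right)} = 0 u + u u = 0 + u^{2} = u^{2}$)
$\left(-1\right) \left(-45\right) M{\left(0 \right)} + 79 = \left(-1\right) \left(-45\right) 0^{2} + 79 = 45 \cdot 0 + 79 = 0 + 79 = 79$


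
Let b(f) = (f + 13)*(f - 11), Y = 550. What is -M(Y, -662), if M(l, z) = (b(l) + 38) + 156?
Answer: -303651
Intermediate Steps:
b(f) = (-11 + f)*(13 + f) (b(f) = (13 + f)*(-11 + f) = (-11 + f)*(13 + f))
M(l, z) = 51 + l² + 2*l (M(l, z) = ((-143 + l² + 2*l) + 38) + 156 = (-105 + l² + 2*l) + 156 = 51 + l² + 2*l)
-M(Y, -662) = -(51 + 550² + 2*550) = -(51 + 302500 + 1100) = -1*303651 = -303651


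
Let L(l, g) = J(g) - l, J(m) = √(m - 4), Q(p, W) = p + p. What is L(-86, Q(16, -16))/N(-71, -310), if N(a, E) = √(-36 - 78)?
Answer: I*√114*(-43 - √7)/57 ≈ -8.5502*I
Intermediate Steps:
Q(p, W) = 2*p
J(m) = √(-4 + m)
N(a, E) = I*√114 (N(a, E) = √(-114) = I*√114)
L(l, g) = √(-4 + g) - l
L(-86, Q(16, -16))/N(-71, -310) = (√(-4 + 2*16) - 1*(-86))/((I*√114)) = (√(-4 + 32) + 86)*(-I*√114/114) = (√28 + 86)*(-I*√114/114) = (2*√7 + 86)*(-I*√114/114) = (86 + 2*√7)*(-I*√114/114) = -I*√114*(86 + 2*√7)/114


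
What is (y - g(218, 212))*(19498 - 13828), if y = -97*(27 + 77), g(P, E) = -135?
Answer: -56433510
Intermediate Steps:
y = -10088 (y = -97*104 = -10088)
(y - g(218, 212))*(19498 - 13828) = (-10088 - 1*(-135))*(19498 - 13828) = (-10088 + 135)*5670 = -9953*5670 = -56433510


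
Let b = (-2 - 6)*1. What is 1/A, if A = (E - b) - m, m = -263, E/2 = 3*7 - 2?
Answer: 1/309 ≈ 0.0032362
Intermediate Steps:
E = 38 (E = 2*(3*7 - 2) = 2*(21 - 2) = 2*19 = 38)
b = -8 (b = -8*1 = -8)
A = 309 (A = (38 - 1*(-8)) - 1*(-263) = (38 + 8) + 263 = 46 + 263 = 309)
1/A = 1/309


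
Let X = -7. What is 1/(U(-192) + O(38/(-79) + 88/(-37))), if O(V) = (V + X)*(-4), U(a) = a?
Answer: -2923/445940 ≈ -0.0065547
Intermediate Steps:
O(V) = 28 - 4*V (O(V) = (V - 7)*(-4) = (-7 + V)*(-4) = 28 - 4*V)
1/(U(-192) + O(38/(-79) + 88/(-37))) = 1/(-192 + (28 - 4*(38/(-79) + 88/(-37)))) = 1/(-192 + (28 - 4*(38*(-1/79) + 88*(-1/37)))) = 1/(-192 + (28 - 4*(-38/79 - 88/37))) = 1/(-192 + (28 - 4*(-8358/2923))) = 1/(-192 + (28 + 33432/2923)) = 1/(-192 + 115276/2923) = 1/(-445940/2923) = -2923/445940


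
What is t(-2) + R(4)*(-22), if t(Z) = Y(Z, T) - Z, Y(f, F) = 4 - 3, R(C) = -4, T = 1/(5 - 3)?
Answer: 91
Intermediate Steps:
T = 1/2 ≈ 0.50000
Y(f, F) = 1
t(Z) = 1 - Z
t(-2) + R(4)*(-22) = (1 - 1*(-2)) - 4*(-22) = (1 + 2) + 88 = 3 + 88 = 91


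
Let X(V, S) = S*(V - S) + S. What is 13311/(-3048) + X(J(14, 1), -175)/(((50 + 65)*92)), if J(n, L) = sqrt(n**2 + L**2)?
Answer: -3911813/537464 - 35*sqrt(197)/2116 ≈ -7.5104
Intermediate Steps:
J(n, L) = sqrt(L**2 + n**2)
X(V, S) = S + S*(V - S)
13311/(-3048) + X(J(14, 1), -175)/(((50 + 65)*92)) = 13311/(-3048) + (-175*(1 + sqrt(1**2 + 14**2) - 1*(-175)))/(((50 + 65)*92)) = 13311*(-1/3048) + (-175*(1 + sqrt(1 + 196) + 175))/((115*92)) = -4437/1016 - 175*(1 + sqrt(197) + 175)/10580 = -4437/1016 - 175*(176 + sqrt(197))*(1/10580) = -4437/1016 + (-30800 - 175*sqrt(197))*(1/10580) = -4437/1016 + (-1540/529 - 35*sqrt(197)/2116) = -3911813/537464 - 35*sqrt(197)/2116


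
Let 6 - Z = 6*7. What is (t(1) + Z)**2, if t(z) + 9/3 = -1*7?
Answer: 2116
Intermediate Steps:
t(z) = -10 (t(z) = -3 - 1*7 = -3 - 7 = -10)
Z = -36 (Z = 6 - 6*7 = 6 - 1*42 = 6 - 42 = -36)
(t(1) + Z)**2 = (-10 - 36)**2 = (-46)**2 = 2116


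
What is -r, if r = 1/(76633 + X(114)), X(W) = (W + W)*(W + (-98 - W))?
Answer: -1/54289 ≈ -1.8420e-5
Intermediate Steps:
X(W) = -196*W (X(W) = (2*W)*(-98) = -196*W)
r = 1/54289 (r = 1/(76633 - 196*114) = 1/(76633 - 22344) = 1/54289 ≈ 1.8420e-5)
-r = -1*1/54289 = -1/54289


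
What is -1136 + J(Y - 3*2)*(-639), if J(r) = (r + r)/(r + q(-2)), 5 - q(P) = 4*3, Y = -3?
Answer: -14839/8 ≈ -1854.9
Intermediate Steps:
q(P) = -7 (q(P) = 5 - 4*3 = 5 - 1*12 = 5 - 12 = -7)
J(r) = 2*r/(-7 + r) (J(r) = (r + r)/(r - 7) = (2*r)/(-7 + r) = 2*r/(-7 + r))
-1136 + J(Y - 3*2)*(-639) = -1136 + (2*(-3 - 3*2)/(-7 + (-3 - 3*2)))*(-639) = -1136 + (2*(-3 - 6)/(-7 + (-3 - 6)))*(-639) = -1136 + (2*(-9)/(-7 - 9))*(-639) = -1136 + (2*(-9)/(-16))*(-639) = -1136 + (2*(-9)*(-1/16))*(-639) = -1136 + (9/8)*(-639) = -1136 - 5751/8 = -14839/8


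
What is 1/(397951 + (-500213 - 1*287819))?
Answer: -1/390081 ≈ -2.5636e-6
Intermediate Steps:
1/(397951 + (-500213 - 1*287819)) = 1/(397951 + (-500213 - 287819)) = 1/(397951 - 788032) = 1/(-390081) = -1/390081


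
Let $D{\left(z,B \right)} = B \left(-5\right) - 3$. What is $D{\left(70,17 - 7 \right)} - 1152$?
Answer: $-1205$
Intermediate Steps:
$D{\left(z,B \right)} = -3 - 5 B$ ($D{\left(z,B \right)} = - 5 B - 3 = -3 - 5 B$)
$D{\left(70,17 - 7 \right)} - 1152 = \left(-3 - 5 \left(17 - 7\right)\right) - 1152 = \left(-3 - 50\right) - 1152 = -53 - 1152 = -1205$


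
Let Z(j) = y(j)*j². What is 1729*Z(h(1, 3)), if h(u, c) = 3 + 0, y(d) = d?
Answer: 46683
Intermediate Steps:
h(u, c) = 3
Z(j) = j³ (Z(j) = j*j² = j³)
1729*Z(h(1, 3)) = 1729*3³ = 1729*27 = 46683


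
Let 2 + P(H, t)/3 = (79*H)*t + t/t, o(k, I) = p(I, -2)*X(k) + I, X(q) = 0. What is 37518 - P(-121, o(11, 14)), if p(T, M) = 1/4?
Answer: 438999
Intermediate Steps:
p(T, M) = ¼
o(k, I) = I (o(k, I) = (¼)*0 + I = 0 + I = I)
P(H, t) = -3 + 237*H*t (P(H, t) = -6 + 3*((79*H)*t + t/t) = -6 + 3*(79*H*t + 1) = -6 + 3*(1 + 79*H*t) = -6 + (3 + 237*H*t) = -3 + 237*H*t)
37518 - P(-121, o(11, 14)) = 37518 - (-3 + 237*(-121)*14) = 37518 - (-3 - 401478) = 37518 - 1*(-401481) = 37518 + 401481 = 438999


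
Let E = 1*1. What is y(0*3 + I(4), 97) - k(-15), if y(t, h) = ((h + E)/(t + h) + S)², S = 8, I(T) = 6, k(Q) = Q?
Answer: 1009219/10609 ≈ 95.129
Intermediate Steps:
E = 1
y(t, h) = (8 + (1 + h)/(h + t))² (y(t, h) = ((h + 1)/(t + h) + 8)² = ((1 + h)/(h + t) + 8)² = (8 + (1 + h)/(h + t))²)
y(0*3 + I(4), 97) - k(-15) = (1 + 8*(0*3 + 6) + 9*97)²/(97 + (0*3 + 6))² - 1*(-15) = (1 + 8*(0 + 6) + 873)²/(97 + (0 + 6))² + 15 = (1 + 8*6 + 873)²/(97 + 6)² + 15 = (1 + 48 + 873)²/103² + 15 = (1/10609)*922² + 15 = (1/10609)*850084 + 15 = 850084/10609 + 15 = 1009219/10609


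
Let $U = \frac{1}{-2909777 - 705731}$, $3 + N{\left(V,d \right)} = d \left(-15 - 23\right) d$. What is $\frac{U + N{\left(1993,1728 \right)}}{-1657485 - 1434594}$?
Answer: $\frac{410242274361661}{11179436361132} \approx 36.696$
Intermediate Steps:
$N{\left(V,d \right)} = -3 - 38 d^{2}$ ($N{\left(V,d \right)} = -3 + d \left(-15 - 23\right) d = -3 + d \left(-38\right) d = -3 + - 38 d d = -3 - 38 d^{2}$)
$U = - \frac{1}{3615508}$ ($U = \frac{1}{-3615508} = - \frac{1}{3615508} \approx -2.7659 \cdot 10^{-7}$)
$\frac{U + N{\left(1993,1728 \right)}}{-1657485 - 1434594} = \frac{- \frac{1}{3615508} - \left(3 + 38 \cdot 1728^{2}\right)}{-1657485 - 1434594} = \frac{- \frac{1}{3615508} - 113467395}{-3092079} = \left(- \frac{1}{3615508} - 113467395\right) \left(- \frac{1}{3092079}\right) = \left(- \frac{410242274361661}{3615508}\right) \left(- \frac{1}{3092079}\right) = \frac{410242274361661}{11179436361132}$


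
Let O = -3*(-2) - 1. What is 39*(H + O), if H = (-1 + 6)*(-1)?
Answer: 0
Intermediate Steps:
O = 5 (O = 6 - 1 = 5)
H = -5 (H = 5*(-1) = -5)
39*(H + O) = 39*(-5 + 5) = 39*0 = 0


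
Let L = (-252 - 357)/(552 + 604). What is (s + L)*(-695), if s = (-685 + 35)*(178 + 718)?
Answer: 467912231255/1156 ≈ 4.0477e+8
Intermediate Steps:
s = -582400 (s = -650*896 = -582400)
L = -609/1156 ≈ -0.52682
(s + L)*(-695) = (-582400 - 609/1156)*(-695) = -673255009/1156*(-695) = 467912231255/1156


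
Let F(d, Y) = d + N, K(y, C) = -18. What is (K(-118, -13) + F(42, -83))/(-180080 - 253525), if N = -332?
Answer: 308/433605 ≈ 0.00071032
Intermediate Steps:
F(d, Y) = -332 + d (F(d, Y) = d - 332 = -332 + d)
(K(-118, -13) + F(42, -83))/(-180080 - 253525) = (-18 + (-332 + 42))/(-180080 - 253525) = (-18 - 290)/(-433605) = -308*(-1/433605) = 308/433605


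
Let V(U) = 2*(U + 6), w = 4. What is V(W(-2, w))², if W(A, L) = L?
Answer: 400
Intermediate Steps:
V(U) = 12 + 2*U (V(U) = 2*(6 + U) = 12 + 2*U)
V(W(-2, w))² = (12 + 2*4)² = (12 + 8)² = 20² = 400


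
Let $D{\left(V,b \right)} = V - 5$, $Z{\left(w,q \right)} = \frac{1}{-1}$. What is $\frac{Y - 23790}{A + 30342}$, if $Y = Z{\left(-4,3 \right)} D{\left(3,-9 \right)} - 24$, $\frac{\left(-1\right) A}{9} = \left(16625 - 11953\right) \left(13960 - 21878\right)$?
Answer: $- \frac{11906}{166483203} \approx -7.1515 \cdot 10^{-5}$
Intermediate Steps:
$Z{\left(w,q \right)} = -1$
$A = 332936064$ ($A = - 9 \left(16625 - 11953\right) \left(13960 - 21878\right) = - 9 \cdot 4672 \left(-7918\right) = \left(-9\right) \left(-36992896\right) = 332936064$)
$D{\left(V,b \right)} = -5 + V$ ($D{\left(V,b \right)} = V - 5 = -5 + V$)
$Y = -22$ ($Y = - (-5 + 3) - 24 = \left(-1\right) \left(-2\right) - 24 = 2 - 24 = -22$)
$\frac{Y - 23790}{A + 30342} = \frac{-22 - 23790}{332936064 + 30342} = - \frac{23812}{332966406} = \left(-23812\right) \frac{1}{332966406} = - \frac{11906}{166483203}$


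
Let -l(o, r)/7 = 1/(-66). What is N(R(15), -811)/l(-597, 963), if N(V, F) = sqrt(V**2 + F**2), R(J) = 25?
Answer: 66*sqrt(658346)/7 ≈ 7650.2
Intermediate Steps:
l(o, r) = 7/66 (l(o, r) = -7/(-66) = -7*(-1/66) = 7/66)
N(V, F) = sqrt(F**2 + V**2)
N(R(15), -811)/l(-597, 963) = sqrt((-811)**2 + 25**2)/(7/66) = sqrt(657721 + 625)*(66/7) = sqrt(658346)*(66/7) = 66*sqrt(658346)/7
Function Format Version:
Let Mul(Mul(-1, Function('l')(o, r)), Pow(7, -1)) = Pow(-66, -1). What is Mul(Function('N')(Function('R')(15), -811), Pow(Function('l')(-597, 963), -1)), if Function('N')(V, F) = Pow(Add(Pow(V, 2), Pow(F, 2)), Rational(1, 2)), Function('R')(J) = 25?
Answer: Mul(Rational(66, 7), Pow(658346, Rational(1, 2))) ≈ 7650.2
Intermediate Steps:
Function('l')(o, r) = Rational(7, 66) (Function('l')(o, r) = Mul(-7, Pow(-66, -1)) = Mul(-7, Rational(-1, 66)) = Rational(7, 66))
Function('N')(V, F) = Pow(Add(Pow(F, 2), Pow(V, 2)), Rational(1, 2))
Mul(Function('N')(Function('R')(15), -811), Pow(Function('l')(-597, 963), -1)) = Mul(Pow(Add(Pow(-811, 2), Pow(25, 2)), Rational(1, 2)), Pow(Rational(7, 66), -1)) = Mul(Pow(Add(657721, 625), Rational(1, 2)), Rational(66, 7)) = Mul(Pow(658346, Rational(1, 2)), Rational(66, 7)) = Mul(Rational(66, 7), Pow(658346, Rational(1, 2)))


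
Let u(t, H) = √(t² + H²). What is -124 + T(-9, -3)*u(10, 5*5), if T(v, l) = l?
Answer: -124 - 15*√29 ≈ -204.78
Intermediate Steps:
u(t, H) = √(H² + t²)
-124 + T(-9, -3)*u(10, 5*5) = -124 - 3*√((5*5)² + 10²) = -124 - 3*√(25² + 100) = -124 - 3*√(625 + 100) = -124 - 15*√29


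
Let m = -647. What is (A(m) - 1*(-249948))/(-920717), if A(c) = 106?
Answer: -35722/131531 ≈ -0.27159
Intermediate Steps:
(A(m) - 1*(-249948))/(-920717) = (106 - 1*(-249948))/(-920717) = (106 + 249948)*(-1/920717) = 250054*(-1/920717) = -35722/131531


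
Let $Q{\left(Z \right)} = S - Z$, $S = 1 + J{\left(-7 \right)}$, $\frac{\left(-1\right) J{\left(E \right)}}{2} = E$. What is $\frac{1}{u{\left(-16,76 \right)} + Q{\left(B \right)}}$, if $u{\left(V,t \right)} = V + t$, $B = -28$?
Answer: $\frac{1}{103} \approx 0.0097087$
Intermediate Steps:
$J{\left(E \right)} = - 2 E$
$S = 15$ ($S = 1 - -14 = 1 + 14 = 15$)
$Q{\left(Z \right)} = 15 - Z$
$\frac{1}{u{\left(-16,76 \right)} + Q{\left(B \right)}} = \frac{1}{\left(-16 + 76\right) + \left(15 - -28\right)} = \frac{1}{60 + \left(15 + 28\right)} = \frac{1}{60 + 43} = \frac{1}{103}$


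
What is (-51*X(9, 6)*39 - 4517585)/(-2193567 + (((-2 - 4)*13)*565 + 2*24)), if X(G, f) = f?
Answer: 4529519/2237589 ≈ 2.0243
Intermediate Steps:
(-51*X(9, 6)*39 - 4517585)/(-2193567 + (((-2 - 4)*13)*565 + 2*24)) = (-51*6*39 - 4517585)/(-2193567 + (((-2 - 4)*13)*565 + 2*24)) = (-306*39 - 4517585)/(-2193567 + (-6*13*565 + 48)) = (-11934 - 4517585)/(-2193567 + (-78*565 + 48)) = -4529519/(-2193567 + (-44070 + 48)) = -4529519/(-2193567 - 44022) = -4529519/(-2237589) = -4529519*(-1/2237589) = 4529519/2237589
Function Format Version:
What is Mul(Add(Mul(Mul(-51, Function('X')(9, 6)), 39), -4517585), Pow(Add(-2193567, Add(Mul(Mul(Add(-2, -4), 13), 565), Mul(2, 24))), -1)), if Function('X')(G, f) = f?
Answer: Rational(4529519, 2237589) ≈ 2.0243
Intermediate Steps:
Mul(Add(Mul(Mul(-51, Function('X')(9, 6)), 39), -4517585), Pow(Add(-2193567, Add(Mul(Mul(Add(-2, -4), 13), 565), Mul(2, 24))), -1)) = Mul(Add(Mul(Mul(-51, 6), 39), -4517585), Pow(Add(-2193567, Add(Mul(Mul(Add(-2, -4), 13), 565), Mul(2, 24))), -1)) = Mul(Add(Mul(-306, 39), -4517585), Pow(Add(-2193567, Add(Mul(Mul(-6, 13), 565), 48)), -1)) = Mul(Add(-11934, -4517585), Pow(Add(-2193567, Add(Mul(-78, 565), 48)), -1)) = Mul(-4529519, Pow(Add(-2193567, Add(-44070, 48)), -1)) = Mul(-4529519, Pow(Add(-2193567, -44022), -1)) = Mul(-4529519, Pow(-2237589, -1)) = Mul(-4529519, Rational(-1, 2237589)) = Rational(4529519, 2237589)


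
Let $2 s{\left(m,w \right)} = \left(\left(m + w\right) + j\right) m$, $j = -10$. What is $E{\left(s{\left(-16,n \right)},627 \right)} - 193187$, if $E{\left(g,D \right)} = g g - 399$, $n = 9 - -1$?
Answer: $-177202$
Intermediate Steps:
$n = 10$ ($n = 9 + 1 = 10$)
$s{\left(m,w \right)} = \frac{m \left(-10 + m + w\right)}{2}$ ($s{\left(m,w \right)} = \frac{\left(\left(m + w\right) - 10\right) m}{2} = \frac{\left(-10 + m + w\right) m}{2} = \frac{m \left(-10 + m + w\right)}{2}$)
$E{\left(g,D \right)} = -399 + g^{2}$ ($E{\left(g,D \right)} = g^{2} - 399 = -399 + g^{2}$)
$E{\left(s{\left(-16,n \right)},627 \right)} - 193187 = \left(-399 + \left(\frac{1}{2} \left(-16\right) \left(-10 - 16 + 10\right)\right)^{2}\right) - 193187 = \left(-399 + \left(\frac{1}{2} \left(-16\right) \left(-16\right)\right)^{2}\right) - 193187 = \left(-399 + 128^{2}\right) - 193187 = \left(-399 + 16384\right) - 193187 = 15985 - 193187 = -177202$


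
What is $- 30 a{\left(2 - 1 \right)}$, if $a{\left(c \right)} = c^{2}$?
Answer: $-30$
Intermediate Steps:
$- 30 a{\left(2 - 1 \right)} = - 30 \left(2 - 1\right)^{2} = - 30 \cdot 1^{2} = \left(-30\right) 1 = -30$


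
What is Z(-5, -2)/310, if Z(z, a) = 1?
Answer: 1/310 ≈ 0.0032258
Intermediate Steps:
Z(-5, -2)/310 = 1/310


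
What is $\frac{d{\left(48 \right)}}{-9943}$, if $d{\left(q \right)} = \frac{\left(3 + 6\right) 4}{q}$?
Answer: $- \frac{3}{39772} \approx -7.543 \cdot 10^{-5}$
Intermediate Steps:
$d{\left(q \right)} = \frac{36}{q}$ ($d{\left(q \right)} = \frac{9 \cdot 4}{q} = \frac{36}{q}$)
$\frac{d{\left(48 \right)}}{-9943} = \frac{36 \cdot \frac{1}{48}}{-9943} = 36 \cdot \frac{1}{48} \left(- \frac{1}{9943}\right) = \frac{3}{4} \left(- \frac{1}{9943}\right) = - \frac{3}{39772}$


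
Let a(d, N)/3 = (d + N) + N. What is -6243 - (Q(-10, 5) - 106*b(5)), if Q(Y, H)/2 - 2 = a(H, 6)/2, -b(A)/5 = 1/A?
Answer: -6404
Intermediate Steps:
b(A) = -5/A
a(d, N) = 3*d + 6*N (a(d, N) = 3*((d + N) + N) = 3*((N + d) + N) = 3*(d + 2*N) = 3*d + 6*N)
Q(Y, H) = 40 + 3*H (Q(Y, H) = 4 + 2*((3*H + 6*6)/2) = 4 + 2*((3*H + 36)*(½)) = 4 + 2*((36 + 3*H)*(½)) = 4 + 2*(18 + 3*H/2) = 4 + (36 + 3*H) = 40 + 3*H)
-6243 - (Q(-10, 5) - 106*b(5)) = -6243 - ((40 + 3*5) - (-530)/5) = -6243 - ((40 + 15) - (-530)/5) = -6243 - (55 - 106*(-1)) = -6243 - (55 + 106) = -6243 - 1*161 = -6243 - 161 = -6404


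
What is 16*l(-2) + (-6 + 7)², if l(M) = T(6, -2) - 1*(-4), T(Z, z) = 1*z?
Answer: 33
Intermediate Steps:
T(Z, z) = z
l(M) = 2 (l(M) = -2 - 1*(-4) = -2 + 4 = 2)
16*l(-2) + (-6 + 7)² = 16*2 + (-6 + 7)² = 32 + 1² = 32 + 1 = 33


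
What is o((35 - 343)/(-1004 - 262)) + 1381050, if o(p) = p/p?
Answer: 1381051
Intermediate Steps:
o(p) = 1
o((35 - 343)/(-1004 - 262)) + 1381050 = 1 + 1381050 = 1381051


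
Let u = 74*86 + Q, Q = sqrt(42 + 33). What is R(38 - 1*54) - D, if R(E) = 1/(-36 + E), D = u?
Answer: -330929/52 - 5*sqrt(3) ≈ -6372.7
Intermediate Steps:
Q = 5*sqrt(3) (Q = sqrt(75) = 5*sqrt(3) ≈ 8.6602)
u = 6364 + 5*sqrt(3) (u = 74*86 + 5*sqrt(3) = 6364 + 5*sqrt(3) ≈ 6372.7)
D = 6364 + 5*sqrt(3) ≈ 6372.7
R(38 - 1*54) - D = 1/(-36 + (38 - 1*54)) - (6364 + 5*sqrt(3)) = 1/(-36 + (38 - 54)) + (-6364 - 5*sqrt(3)) = 1/(-36 - 16) + (-6364 - 5*sqrt(3)) = 1/(-52) + (-6364 - 5*sqrt(3)) = -1/52 + (-6364 - 5*sqrt(3)) = -330929/52 - 5*sqrt(3)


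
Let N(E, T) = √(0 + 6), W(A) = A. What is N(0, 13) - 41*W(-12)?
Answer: 492 + √6 ≈ 494.45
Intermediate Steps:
N(E, T) = √6
N(0, 13) - 41*W(-12) = √6 - 41*(-12) = √6 + 492 = 492 + √6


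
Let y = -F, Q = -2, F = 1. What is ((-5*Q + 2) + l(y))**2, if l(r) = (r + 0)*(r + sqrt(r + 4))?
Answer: (13 - sqrt(3))**2 ≈ 126.97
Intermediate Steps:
y = -1 (y = -1*1 = -1)
l(r) = r*(r + sqrt(4 + r))
((-5*Q + 2) + l(y))**2 = ((-5*(-2) + 2) - (-1 + sqrt(4 - 1)))**2 = ((10 + 2) - (-1 + sqrt(3)))**2 = (12 + (1 - sqrt(3)))**2 = (13 - sqrt(3))**2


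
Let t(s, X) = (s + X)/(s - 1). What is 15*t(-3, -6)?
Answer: 135/4 ≈ 33.750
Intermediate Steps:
t(s, X) = (X + s)/(-1 + s)
15*t(-3, -6) = 15*((-6 - 3)/(-1 - 3)) = 15*(-9/(-4)) = 15*(-¼*(-9)) = 15*(9/4) = 135/4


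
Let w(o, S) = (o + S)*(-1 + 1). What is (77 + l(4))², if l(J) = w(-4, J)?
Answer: 5929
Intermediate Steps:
w(o, S) = 0 (w(o, S) = (S + o)*0 = 0)
l(J) = 0
(77 + l(4))² = (77 + 0)² = 77² = 5929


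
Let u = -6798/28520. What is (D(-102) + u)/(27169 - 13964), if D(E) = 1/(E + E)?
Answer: -88457/4801734150 ≈ -1.8422e-5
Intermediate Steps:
u = -3399/14260 (u = -6798*1/28520 = -3399/14260 ≈ -0.23836)
D(E) = 1/(2*E)
(D(-102) + u)/(27169 - 13964) = ((1/2)/(-102) - 3399/14260)/(27169 - 13964) = ((1/2)*(-1/102) - 3399/14260)/13205 = (-1/204 - 3399/14260)*(1/13205) = -88457/363630*1/13205 = -88457/4801734150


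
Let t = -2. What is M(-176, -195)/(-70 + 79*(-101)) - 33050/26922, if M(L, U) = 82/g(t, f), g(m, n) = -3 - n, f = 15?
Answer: -398845208/325042767 ≈ -1.2271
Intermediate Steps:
M(L, U) = -41/9 (M(L, U) = 82/(-3 - 1*15) = 82/(-3 - 15) = 82/(-18) = 82*(-1/18) = -41/9)
M(-176, -195)/(-70 + 79*(-101)) - 33050/26922 = -41/(9*(-70 + 79*(-101))) - 33050/26922 = -41/(9*(-70 - 7979)) - 33050*1/26922 = -41/9/(-8049) - 16525/13461 = -41/9*(-1/8049) - 16525/13461 = 41/72441 - 16525/13461 = -398845208/325042767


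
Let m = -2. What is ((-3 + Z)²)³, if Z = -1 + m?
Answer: 46656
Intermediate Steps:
Z = -3 (Z = -1 - 2 = -3)
((-3 + Z)²)³ = ((-3 - 3)²)³ = ((-6)²)³ = 36³ = 46656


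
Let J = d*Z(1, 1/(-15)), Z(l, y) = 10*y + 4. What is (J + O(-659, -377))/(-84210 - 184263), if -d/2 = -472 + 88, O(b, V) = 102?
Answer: -2662/268473 ≈ -0.0099153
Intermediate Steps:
Z(l, y) = 4 + 10*y
d = 768 (d = -2*(-472 + 88) = -2*(-384) = 768)
J = 2560 (J = 768*(4 + 10/(-15)) = 768*(4 + 10*(-1/15)) = 768*(4 - ⅔) = 768*(10/3) = 2560)
(J + O(-659, -377))/(-84210 - 184263) = (2560 + 102)/(-84210 - 184263) = 2662/(-268473) = 2662*(-1/268473) = -2662/268473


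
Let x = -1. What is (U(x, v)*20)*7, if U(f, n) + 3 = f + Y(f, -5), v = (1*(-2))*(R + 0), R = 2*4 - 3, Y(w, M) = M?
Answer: -1260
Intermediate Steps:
R = 5 (R = 8 - 3 = 5)
v = -10 (v = (1*(-2))*(5 + 0) = -2*5 = -10)
U(f, n) = -8 + f (U(f, n) = -3 + (f - 5) = -3 + (-5 + f) = -8 + f)
(U(x, v)*20)*7 = ((-8 - 1)*20)*7 = -9*20*7 = -180*7 = -1260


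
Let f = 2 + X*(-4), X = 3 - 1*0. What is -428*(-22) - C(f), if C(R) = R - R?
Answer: 9416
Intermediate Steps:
X = 3 (X = 3 + 0 = 3)
f = -10 (f = 2 + 3*(-4) = 2 - 12 = -10)
C(R) = 0
-428*(-22) - C(f) = -428*(-22) - 1*0 = 9416 + 0 = 9416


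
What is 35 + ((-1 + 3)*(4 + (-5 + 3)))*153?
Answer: 647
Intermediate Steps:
35 + ((-1 + 3)*(4 + (-5 + 3)))*153 = 35 + (2*(4 - 2))*153 = 35 + (2*2)*153 = 35 + 4*153 = 35 + 612 = 647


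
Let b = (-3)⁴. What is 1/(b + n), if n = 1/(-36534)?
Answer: 36534/2959253 ≈ 0.012346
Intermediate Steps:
n = -1/36534 ≈ -2.7372e-5
b = 81
1/(b + n) = 1/(81 - 1/36534) = 1/(2959253/36534) = 36534/2959253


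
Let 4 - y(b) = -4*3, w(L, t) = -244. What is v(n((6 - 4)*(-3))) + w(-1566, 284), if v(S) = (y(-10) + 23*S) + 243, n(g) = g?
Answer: -123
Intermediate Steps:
y(b) = 16 (y(b) = 4 - (-4)*3 = 4 - 1*(-12) = 4 + 12 = 16)
v(S) = 259 + 23*S (v(S) = (16 + 23*S) + 243 = 259 + 23*S)
v(n((6 - 4)*(-3))) + w(-1566, 284) = (259 + 23*((6 - 4)*(-3))) - 244 = (259 + 23*(2*(-3))) - 244 = (259 + 23*(-6)) - 244 = (259 - 138) - 244 = 121 - 244 = -123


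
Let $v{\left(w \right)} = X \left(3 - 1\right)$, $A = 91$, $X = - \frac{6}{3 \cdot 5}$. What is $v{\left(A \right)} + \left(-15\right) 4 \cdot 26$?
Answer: $- \frac{7804}{5} \approx -1560.8$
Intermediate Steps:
$X = - \frac{2}{5}$ ($X = - \frac{6}{15} = \left(-6\right) \frac{1}{15} = - \frac{2}{5} \approx -0.4$)
$v{\left(w \right)} = - \frac{4}{5}$ ($v{\left(w \right)} = - \frac{2 \left(3 - 1\right)}{5} = \left(- \frac{2}{5}\right) 2 = - \frac{4}{5}$)
$v{\left(A \right)} + \left(-15\right) 4 \cdot 26 = - \frac{4}{5} + \left(-15\right) 4 \cdot 26 = - \frac{4}{5} - 1560 = - \frac{7804}{5}$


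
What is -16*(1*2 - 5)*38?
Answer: 1824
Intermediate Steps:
-16*(1*2 - 5)*38 = -16*(2 - 5)*38 = -16*(-3)*38 = 48*38 = 1824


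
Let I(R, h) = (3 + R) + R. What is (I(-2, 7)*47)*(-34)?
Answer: 1598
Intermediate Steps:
I(R, h) = 3 + 2*R
(I(-2, 7)*47)*(-34) = ((3 + 2*(-2))*47)*(-34) = ((3 - 4)*47)*(-34) = -1*47*(-34) = -47*(-34) = 1598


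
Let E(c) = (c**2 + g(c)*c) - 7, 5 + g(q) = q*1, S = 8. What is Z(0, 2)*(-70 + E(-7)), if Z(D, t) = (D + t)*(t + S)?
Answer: 1120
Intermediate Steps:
Z(D, t) = (8 + t)*(D + t) (Z(D, t) = (D + t)*(t + 8) = (D + t)*(8 + t) = (8 + t)*(D + t))
g(q) = -5 + q (g(q) = -5 + q*1 = -5 + q)
E(c) = -7 + c**2 + c*(-5 + c) (E(c) = (c**2 + (-5 + c)*c) - 7 = (c**2 + c*(-5 + c)) - 7 = -7 + c**2 + c*(-5 + c))
Z(0, 2)*(-70 + E(-7)) = (2**2 + 8*0 + 8*2 + 0*2)*(-70 + (-7 + (-7)**2 - 7*(-5 - 7))) = (4 + 0 + 16 + 0)*(-70 + (-7 + 49 - 7*(-12))) = 20*(-70 + (-7 + 49 + 84)) = 20*(-70 + 126) = 20*56 = 1120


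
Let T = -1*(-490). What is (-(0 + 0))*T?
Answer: 0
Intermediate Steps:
T = 490
(-(0 + 0))*T = -(0 + 0)*490 = -1*0*490 = 0*490 = 0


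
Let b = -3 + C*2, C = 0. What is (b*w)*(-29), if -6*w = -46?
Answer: 667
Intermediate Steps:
w = 23/3 (w = -1/6*(-46) = 23/3 ≈ 7.6667)
b = -3 (b = -3 + 0*2 = -3 + 0 = -3)
(b*w)*(-29) = -3*23/3*(-29) = -23*(-29) = 667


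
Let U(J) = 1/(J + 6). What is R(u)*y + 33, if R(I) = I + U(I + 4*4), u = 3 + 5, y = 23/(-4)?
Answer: -1583/120 ≈ -13.192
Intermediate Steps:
y = -23/4 (y = 23*(-¼) = -23/4 ≈ -5.7500)
U(J) = 1/(6 + J)
u = 8
R(I) = I + 1/(22 + I) (R(I) = I + 1/(6 + (I + 4*4)) = I + 1/(6 + (I + 16)) = I + 1/(6 + (16 + I)) = I + 1/(22 + I))
R(u)*y + 33 = ((1 + 8*(22 + 8))/(22 + 8))*(-23/4) + 33 = ((1 + 8*30)/30)*(-23/4) + 33 = ((1 + 240)/30)*(-23/4) + 33 = ((1/30)*241)*(-23/4) + 33 = (241/30)*(-23/4) + 33 = -5543/120 + 33 = -1583/120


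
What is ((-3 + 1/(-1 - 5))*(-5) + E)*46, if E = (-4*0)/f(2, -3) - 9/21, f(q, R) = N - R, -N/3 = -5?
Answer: 14881/21 ≈ 708.62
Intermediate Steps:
N = 15 (N = -3*(-5) = 15)
f(q, R) = 15 - R
E = -3/7 (E = (-4*0)/(15 - 1*(-3)) - 9/21 = 0/(15 + 3) - 9*1/21 = 0/18 - 3/7 = 0*(1/18) - 3/7 = 0 - 3/7 = -3/7 ≈ -0.42857)
((-3 + 1/(-1 - 5))*(-5) + E)*46 = ((-3 + 1/(-1 - 5))*(-5) - 3/7)*46 = ((-3 + 1/(-6))*(-5) - 3/7)*46 = ((-3 - ⅙)*(-5) - 3/7)*46 = (-19/6*(-5) - 3/7)*46 = (95/6 - 3/7)*46 = (647/42)*46 = 14881/21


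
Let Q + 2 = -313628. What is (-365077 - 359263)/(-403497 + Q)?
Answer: 724340/717127 ≈ 1.0101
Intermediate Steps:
Q = -313630 (Q = -2 - 313628 = -313630)
(-365077 - 359263)/(-403497 + Q) = (-365077 - 359263)/(-403497 - 313630) = -724340/(-717127) = -724340*(-1/717127) = 724340/717127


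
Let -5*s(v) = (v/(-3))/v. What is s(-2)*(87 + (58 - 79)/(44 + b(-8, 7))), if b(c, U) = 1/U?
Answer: 8912/1545 ≈ 5.7683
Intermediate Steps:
s(v) = 1/15 (s(v) = -v/(-3)/(5*v) = -v*(-⅓)/(5*v) = -(-v/3)/(5*v) = -⅕*(-⅓) = 1/15)
s(-2)*(87 + (58 - 79)/(44 + b(-8, 7))) = (87 + (58 - 79)/(44 + 1/7))/15 = (87 - 21/(44 + ⅐))/15 = (87 - 21/309/7)/15 = (87 - 21*7/309)/15 = (87 - 49/103)/15 = (1/15)*(8912/103) = 8912/1545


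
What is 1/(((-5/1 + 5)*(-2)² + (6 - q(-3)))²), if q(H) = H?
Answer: 1/81 ≈ 0.012346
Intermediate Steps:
1/(((-5/1 + 5)*(-2)² + (6 - q(-3)))²) = 1/(((-5/1 + 5)*(-2)² + (6 - 1*(-3)))²) = 1/(((-5*1 + 5)*4 + (6 + 3))²) = 1/(((-5 + 5)*4 + 9)²) = 1/((0*4 + 9)²) = 1/((0 + 9)²) = 1/(9²) = 1/81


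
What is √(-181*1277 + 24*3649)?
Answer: I*√143561 ≈ 378.89*I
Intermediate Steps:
√(-181*1277 + 24*3649) = √(-231137 + 87576) = √(-143561) = I*√143561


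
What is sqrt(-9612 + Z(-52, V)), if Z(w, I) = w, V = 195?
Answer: 8*I*sqrt(151) ≈ 98.306*I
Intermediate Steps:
sqrt(-9612 + Z(-52, V)) = sqrt(-9612 - 52) = sqrt(-9664) = 8*I*sqrt(151)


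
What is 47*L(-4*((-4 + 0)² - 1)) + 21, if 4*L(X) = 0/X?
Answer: 21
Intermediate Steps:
L(X) = 0 (L(X) = (0/X)/4 = (¼)*0 = 0)
47*L(-4*((-4 + 0)² - 1)) + 21 = 47*0 + 21 = 0 + 21 = 21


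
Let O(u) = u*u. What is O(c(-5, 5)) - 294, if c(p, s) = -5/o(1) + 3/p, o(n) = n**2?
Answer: -6566/25 ≈ -262.64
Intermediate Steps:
c(p, s) = -5 + 3/p (c(p, s) = -5/(1**2) + 3/p = -5/1 + 3/p = -5*1 + 3/p = -5 + 3/p)
O(u) = u**2
O(c(-5, 5)) - 294 = (-5 + 3/(-5))**2 - 294 = (-5 + 3*(-1/5))**2 - 294 = (-5 - 3/5)**2 - 294 = (-28/5)**2 - 294 = 784/25 - 294 = -6566/25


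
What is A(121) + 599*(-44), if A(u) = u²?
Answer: -11715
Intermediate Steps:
A(121) + 599*(-44) = 121² + 599*(-44) = 14641 - 26356 = -11715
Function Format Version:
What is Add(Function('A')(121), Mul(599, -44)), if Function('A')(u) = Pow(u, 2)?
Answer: -11715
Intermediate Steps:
Add(Function('A')(121), Mul(599, -44)) = Add(Pow(121, 2), Mul(599, -44)) = Add(14641, -26356) = -11715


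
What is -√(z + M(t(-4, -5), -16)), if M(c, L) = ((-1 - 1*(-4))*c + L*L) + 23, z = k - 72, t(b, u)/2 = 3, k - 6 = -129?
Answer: -√102 ≈ -10.100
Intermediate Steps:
k = -123 (k = 6 - 129 = -123)
t(b, u) = 6 (t(b, u) = 2*3 = 6)
z = -195 (z = -123 - 72 = -195)
M(c, L) = 23 + L² + 3*c (M(c, L) = ((-1 + 4)*c + L²) + 23 = (3*c + L²) + 23 = (L² + 3*c) + 23 = 23 + L² + 3*c)
-√(z + M(t(-4, -5), -16)) = -√(-195 + (23 + (-16)² + 3*6)) = -√(-195 + (23 + 256 + 18)) = -√(-195 + 297) = -√102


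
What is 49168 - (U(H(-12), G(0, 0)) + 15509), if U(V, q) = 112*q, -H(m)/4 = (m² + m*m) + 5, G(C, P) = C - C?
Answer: 33659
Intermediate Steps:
G(C, P) = 0
H(m) = -20 - 8*m² (H(m) = -4*((m² + m*m) + 5) = -4*((m² + m²) + 5) = -4*(2*m² + 5) = -4*(5 + 2*m²) = -20 - 8*m²)
49168 - (U(H(-12), G(0, 0)) + 15509) = 49168 - (112*0 + 15509) = 49168 - (0 + 15509) = 49168 - 1*15509 = 49168 - 15509 = 33659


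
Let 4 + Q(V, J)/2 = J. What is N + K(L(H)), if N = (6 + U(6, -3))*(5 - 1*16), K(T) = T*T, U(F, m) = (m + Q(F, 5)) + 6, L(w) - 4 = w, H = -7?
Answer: -112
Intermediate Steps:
L(w) = 4 + w
Q(V, J) = -8 + 2*J
U(F, m) = 8 + m (U(F, m) = (m + (-8 + 2*5)) + 6 = (m + (-8 + 10)) + 6 = (m + 2) + 6 = (2 + m) + 6 = 8 + m)
K(T) = T**2
N = -121 (N = (6 + (8 - 3))*(5 - 1*16) = (6 + 5)*(5 - 16) = 11*(-11) = -121)
N + K(L(H)) = -121 + (4 - 7)**2 = -121 + (-3)**2 = -121 + 9 = -112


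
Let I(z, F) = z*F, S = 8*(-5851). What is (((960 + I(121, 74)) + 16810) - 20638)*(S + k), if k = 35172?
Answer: -70816696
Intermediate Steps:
S = -46808
I(z, F) = F*z
(((960 + I(121, 74)) + 16810) - 20638)*(S + k) = (((960 + 74*121) + 16810) - 20638)*(-46808 + 35172) = (((960 + 8954) + 16810) - 20638)*(-11636) = ((9914 + 16810) - 20638)*(-11636) = (26724 - 20638)*(-11636) = 6086*(-11636) = -70816696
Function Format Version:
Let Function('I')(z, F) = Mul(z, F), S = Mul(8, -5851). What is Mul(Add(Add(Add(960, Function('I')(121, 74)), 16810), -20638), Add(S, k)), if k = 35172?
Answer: -70816696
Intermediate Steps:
S = -46808
Function('I')(z, F) = Mul(F, z)
Mul(Add(Add(Add(960, Function('I')(121, 74)), 16810), -20638), Add(S, k)) = Mul(Add(Add(Add(960, Mul(74, 121)), 16810), -20638), Add(-46808, 35172)) = Mul(Add(Add(Add(960, 8954), 16810), -20638), -11636) = Mul(Add(Add(9914, 16810), -20638), -11636) = Mul(Add(26724, -20638), -11636) = Mul(6086, -11636) = -70816696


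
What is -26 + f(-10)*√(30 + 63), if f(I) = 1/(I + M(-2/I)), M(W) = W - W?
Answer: -26 - √93/10 ≈ -26.964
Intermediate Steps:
M(W) = 0
f(I) = 1/I (f(I) = 1/(I + 0) = 1/I)
-26 + f(-10)*√(30 + 63) = -26 + √(30 + 63)/(-10) = -26 - √93/10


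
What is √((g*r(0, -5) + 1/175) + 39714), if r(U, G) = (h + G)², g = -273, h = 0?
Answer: 2*√10072258/35 ≈ 181.35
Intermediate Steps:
r(U, G) = G² (r(U, G) = (0 + G)² = G²)
√((g*r(0, -5) + 1/175) + 39714) = √((-273*(-5)² + 1/175) + 39714) = √((-273*25 + 1/175) + 39714) = √((-6825 + 1/175) + 39714) = √(-1194374/175 + 39714) = √(5755576/175) = 2*√10072258/35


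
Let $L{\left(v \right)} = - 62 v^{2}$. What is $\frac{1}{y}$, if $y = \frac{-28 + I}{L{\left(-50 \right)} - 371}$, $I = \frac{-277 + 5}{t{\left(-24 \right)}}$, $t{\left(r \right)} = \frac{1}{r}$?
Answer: $- \frac{155371}{6500} \approx -23.903$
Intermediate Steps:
$I = 6528$ ($I = \frac{-277 + 5}{\frac{1}{-24}} = - \frac{272}{- \frac{1}{24}} = \left(-272\right) \left(-24\right) = 6528$)
$y = - \frac{6500}{155371}$ ($y = \frac{-28 + 6528}{- 62 \left(-50\right)^{2} - 371} = \frac{6500}{\left(-62\right) 2500 - 371} = \frac{6500}{-155000 - 371} = \frac{6500}{-155371} = 6500 \left(- \frac{1}{155371}\right) = - \frac{6500}{155371} \approx -0.041835$)
$\frac{1}{y} = \frac{1}{- \frac{6500}{155371}} = - \frac{155371}{6500}$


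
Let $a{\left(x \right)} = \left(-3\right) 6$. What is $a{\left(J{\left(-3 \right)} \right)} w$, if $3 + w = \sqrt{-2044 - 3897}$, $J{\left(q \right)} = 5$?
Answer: $54 - 18 i \sqrt{5941} \approx 54.0 - 1387.4 i$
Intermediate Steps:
$a{\left(x \right)} = -18$
$w = -3 + i \sqrt{5941}$ ($w = -3 + \sqrt{-2044 - 3897} = -3 + \sqrt{-5941} = -3 + i \sqrt{5941} \approx -3.0 + 77.078 i$)
$a{\left(J{\left(-3 \right)} \right)} w = - 18 \left(-3 + i \sqrt{5941}\right) = 54 - 18 i \sqrt{5941}$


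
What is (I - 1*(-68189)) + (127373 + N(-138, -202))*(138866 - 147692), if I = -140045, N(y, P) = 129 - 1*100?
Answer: -1124521908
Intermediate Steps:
N(y, P) = 29 (N(y, P) = 129 - 100 = 29)
(I - 1*(-68189)) + (127373 + N(-138, -202))*(138866 - 147692) = (-140045 - 1*(-68189)) + (127373 + 29)*(138866 - 147692) = (-140045 + 68189) + 127402*(-8826) = -71856 - 1124450052 = -1124521908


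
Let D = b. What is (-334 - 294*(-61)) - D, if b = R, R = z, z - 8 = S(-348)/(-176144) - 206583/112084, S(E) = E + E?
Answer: 21709614440145/1233932756 ≈ 17594.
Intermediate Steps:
S(E) = 2*E
z = 7602065455/1233932756 (z = 8 + ((2*(-348))/(-176144) - 206583/112084) = 8 + (-696*(-1/176144) - 206583*1/112084) = 8 + (87/22018 - 206583/112084) = 8 - 2269396593/1233932756 = 7602065455/1233932756 ≈ 6.1608)
R = 7602065455/1233932756 ≈ 6.1608
b = 7602065455/1233932756 ≈ 6.1608
D = 7602065455/1233932756 ≈ 6.1608
(-334 - 294*(-61)) - D = (-334 - 294*(-61)) - 1*7602065455/1233932756 = (-334 + 17934) - 7602065455/1233932756 = 17600 - 7602065455/1233932756 = 21709614440145/1233932756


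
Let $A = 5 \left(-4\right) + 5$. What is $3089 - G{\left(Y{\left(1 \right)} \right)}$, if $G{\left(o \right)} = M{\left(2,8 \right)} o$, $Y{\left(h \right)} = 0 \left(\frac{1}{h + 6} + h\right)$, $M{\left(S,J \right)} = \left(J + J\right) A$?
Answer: $3089$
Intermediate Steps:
$A = -15$ ($A = -20 + 5 = -15$)
$M{\left(S,J \right)} = - 30 J$ ($M{\left(S,J \right)} = \left(J + J\right) \left(-15\right) = 2 J \left(-15\right) = - 30 J$)
$Y{\left(h \right)} = 0$ ($Y{\left(h \right)} = 0 \left(\frac{1}{6 + h} + h\right) = 0 \left(h + \frac{1}{6 + h}\right) = 0$)
$G{\left(o \right)} = - 240 o$ ($G{\left(o \right)} = \left(-30\right) 8 o = - 240 o$)
$3089 - G{\left(Y{\left(1 \right)} \right)} = 3089 - \left(-240\right) 0 = 3089 - 0 = 3089 + 0 = 3089$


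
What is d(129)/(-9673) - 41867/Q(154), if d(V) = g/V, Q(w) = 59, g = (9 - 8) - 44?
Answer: -1214938414/1712121 ≈ -709.61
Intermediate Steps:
g = -43 (g = 1 - 44 = -43)
d(V) = -43/V
d(129)/(-9673) - 41867/Q(154) = -43/129/(-9673) - 41867/59 = -43*1/129*(-1/9673) - 41867*1/59 = -⅓*(-1/9673) - 41867/59 = 1/29019 - 41867/59 = -1214938414/1712121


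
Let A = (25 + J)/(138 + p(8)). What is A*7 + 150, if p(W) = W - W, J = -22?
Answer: 6907/46 ≈ 150.15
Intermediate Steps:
p(W) = 0
A = 1/46 (A = (25 - 22)/(138 + 0) = 3/138 = 3*(1/138) = 1/46 ≈ 0.021739)
A*7 + 150 = (1/46)*7 + 150 = 7/46 + 150 = 6907/46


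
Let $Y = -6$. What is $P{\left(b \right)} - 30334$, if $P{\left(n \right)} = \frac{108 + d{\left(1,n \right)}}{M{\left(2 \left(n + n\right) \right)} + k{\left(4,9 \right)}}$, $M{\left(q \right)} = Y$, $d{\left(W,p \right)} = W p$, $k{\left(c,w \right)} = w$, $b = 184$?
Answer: $- \frac{90710}{3} \approx -30237.0$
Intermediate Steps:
$M{\left(q \right)} = -6$
$P{\left(n \right)} = 36 + \frac{n}{3}$ ($P{\left(n \right)} = \frac{108 + 1 n}{-6 + 9} = \frac{108 + n}{3} = \left(108 + n\right) \frac{1}{3} = 36 + \frac{n}{3}$)
$P{\left(b \right)} - 30334 = \left(36 + \frac{1}{3} \cdot 184\right) - 30334 = \left(36 + \frac{184}{3}\right) - 30334 = \frac{292}{3} - 30334 = - \frac{90710}{3}$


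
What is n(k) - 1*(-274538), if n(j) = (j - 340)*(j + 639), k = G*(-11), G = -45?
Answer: 450308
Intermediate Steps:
k = 495 (k = -45*(-11) = 495)
n(j) = (-340 + j)*(639 + j)
n(k) - 1*(-274538) = (-217260 + 495² + 299*495) - 1*(-274538) = (-217260 + 245025 + 148005) + 274538 = 175770 + 274538 = 450308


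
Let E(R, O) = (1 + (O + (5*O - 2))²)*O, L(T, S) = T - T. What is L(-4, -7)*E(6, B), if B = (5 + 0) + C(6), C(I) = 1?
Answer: 0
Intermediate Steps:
L(T, S) = 0
B = 6 (B = (5 + 0) + 1 = 5 + 1 = 6)
E(R, O) = O*(1 + (-2 + 6*O)²) (E(R, O) = (1 + (O + (-2 + 5*O))²)*O = (1 + (-2 + 6*O)²)*O = O*(1 + (-2 + 6*O)²))
L(-4, -7)*E(6, B) = 0*(6*(1 + 4*(-1 + 3*6)²)) = 0*(6*(1 + 4*(-1 + 18)²)) = 0*(6*(1 + 4*17²)) = 0*(6*(1 + 4*289)) = 0*(6*(1 + 1156)) = 0*(6*1157) = 0*6942 = 0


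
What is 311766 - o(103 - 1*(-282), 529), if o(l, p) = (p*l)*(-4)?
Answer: 1126426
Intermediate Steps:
o(l, p) = -4*l*p (o(l, p) = (l*p)*(-4) = -4*l*p)
311766 - o(103 - 1*(-282), 529) = 311766 - (-4)*(103 - 1*(-282))*529 = 311766 - (-4)*(103 + 282)*529 = 311766 - (-4)*385*529 = 311766 - 1*(-814660) = 311766 + 814660 = 1126426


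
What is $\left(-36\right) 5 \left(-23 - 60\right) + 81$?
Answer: $15021$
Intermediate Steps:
$\left(-36\right) 5 \left(-23 - 60\right) + 81 = \left(-180\right) \left(-83\right) + 81 = 14940 + 81 = 15021$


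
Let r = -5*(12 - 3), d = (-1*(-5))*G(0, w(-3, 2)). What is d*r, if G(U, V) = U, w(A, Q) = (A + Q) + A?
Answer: 0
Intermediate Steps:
w(A, Q) = Q + 2*A
d = 0 (d = -1*(-5)*0 = 5*0 = 0)
r = -45 (r = -5*9 = -45)
d*r = 0*(-45) = 0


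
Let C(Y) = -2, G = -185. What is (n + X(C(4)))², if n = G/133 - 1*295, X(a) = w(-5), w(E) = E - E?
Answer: 1553936400/17689 ≈ 87848.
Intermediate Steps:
w(E) = 0
X(a) = 0
n = -39420/133 (n = -185/133 - 1*295 = -185*1/133 - 295 = -185/133 - 295 = -39420/133 ≈ -296.39)
(n + X(C(4)))² = (-39420/133 + 0)² = (-39420/133)² = 1553936400/17689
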